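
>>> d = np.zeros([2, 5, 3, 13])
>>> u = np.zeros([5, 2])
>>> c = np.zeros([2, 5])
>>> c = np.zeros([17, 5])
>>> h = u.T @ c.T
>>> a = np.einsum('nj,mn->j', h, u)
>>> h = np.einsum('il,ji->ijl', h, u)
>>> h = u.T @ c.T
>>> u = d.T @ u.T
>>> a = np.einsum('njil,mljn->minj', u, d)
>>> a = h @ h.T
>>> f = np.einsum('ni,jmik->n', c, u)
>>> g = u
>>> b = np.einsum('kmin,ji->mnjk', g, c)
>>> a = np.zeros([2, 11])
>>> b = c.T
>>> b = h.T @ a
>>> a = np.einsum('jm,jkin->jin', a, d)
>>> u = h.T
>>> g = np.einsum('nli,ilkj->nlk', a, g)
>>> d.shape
(2, 5, 3, 13)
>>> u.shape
(17, 2)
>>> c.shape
(17, 5)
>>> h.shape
(2, 17)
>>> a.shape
(2, 3, 13)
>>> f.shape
(17,)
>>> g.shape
(2, 3, 5)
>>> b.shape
(17, 11)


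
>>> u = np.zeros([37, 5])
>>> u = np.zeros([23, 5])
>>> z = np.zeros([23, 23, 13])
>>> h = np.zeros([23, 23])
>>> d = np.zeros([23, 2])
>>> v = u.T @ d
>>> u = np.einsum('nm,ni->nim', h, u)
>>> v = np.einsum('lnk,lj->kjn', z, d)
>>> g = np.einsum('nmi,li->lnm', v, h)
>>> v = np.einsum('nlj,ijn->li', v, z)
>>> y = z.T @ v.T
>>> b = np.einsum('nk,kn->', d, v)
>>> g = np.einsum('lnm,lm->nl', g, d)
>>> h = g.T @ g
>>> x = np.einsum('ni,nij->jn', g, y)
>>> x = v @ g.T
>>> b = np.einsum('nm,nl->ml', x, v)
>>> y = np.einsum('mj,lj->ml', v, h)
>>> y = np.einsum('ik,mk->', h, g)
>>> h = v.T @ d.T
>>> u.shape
(23, 5, 23)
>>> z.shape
(23, 23, 13)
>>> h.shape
(23, 23)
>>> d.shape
(23, 2)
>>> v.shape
(2, 23)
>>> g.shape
(13, 23)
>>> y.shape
()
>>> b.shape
(13, 23)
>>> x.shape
(2, 13)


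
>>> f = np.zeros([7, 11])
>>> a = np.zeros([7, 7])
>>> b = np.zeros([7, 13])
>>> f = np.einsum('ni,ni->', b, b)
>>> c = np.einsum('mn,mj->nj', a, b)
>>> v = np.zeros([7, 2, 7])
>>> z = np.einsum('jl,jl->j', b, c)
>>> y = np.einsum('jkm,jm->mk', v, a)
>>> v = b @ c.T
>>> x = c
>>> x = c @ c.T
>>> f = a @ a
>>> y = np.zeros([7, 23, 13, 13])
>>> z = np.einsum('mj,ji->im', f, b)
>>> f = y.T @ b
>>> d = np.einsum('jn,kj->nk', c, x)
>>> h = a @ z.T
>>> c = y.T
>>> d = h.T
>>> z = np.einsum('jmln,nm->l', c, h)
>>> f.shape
(13, 13, 23, 13)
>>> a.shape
(7, 7)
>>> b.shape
(7, 13)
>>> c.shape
(13, 13, 23, 7)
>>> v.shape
(7, 7)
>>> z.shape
(23,)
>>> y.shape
(7, 23, 13, 13)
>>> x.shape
(7, 7)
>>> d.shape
(13, 7)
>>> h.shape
(7, 13)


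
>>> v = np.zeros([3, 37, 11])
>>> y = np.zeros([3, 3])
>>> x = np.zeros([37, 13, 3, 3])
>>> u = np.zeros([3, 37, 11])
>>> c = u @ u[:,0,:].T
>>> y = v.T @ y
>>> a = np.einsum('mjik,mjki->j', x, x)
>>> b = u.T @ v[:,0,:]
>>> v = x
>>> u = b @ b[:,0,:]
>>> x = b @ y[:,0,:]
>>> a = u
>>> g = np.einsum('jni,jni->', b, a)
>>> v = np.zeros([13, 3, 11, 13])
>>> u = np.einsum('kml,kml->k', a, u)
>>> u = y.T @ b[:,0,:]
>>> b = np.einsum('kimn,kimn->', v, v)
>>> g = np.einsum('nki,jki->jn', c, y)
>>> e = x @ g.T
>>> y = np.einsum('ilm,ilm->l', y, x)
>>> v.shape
(13, 3, 11, 13)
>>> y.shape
(37,)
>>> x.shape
(11, 37, 3)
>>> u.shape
(3, 37, 11)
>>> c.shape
(3, 37, 3)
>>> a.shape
(11, 37, 11)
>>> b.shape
()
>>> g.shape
(11, 3)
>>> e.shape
(11, 37, 11)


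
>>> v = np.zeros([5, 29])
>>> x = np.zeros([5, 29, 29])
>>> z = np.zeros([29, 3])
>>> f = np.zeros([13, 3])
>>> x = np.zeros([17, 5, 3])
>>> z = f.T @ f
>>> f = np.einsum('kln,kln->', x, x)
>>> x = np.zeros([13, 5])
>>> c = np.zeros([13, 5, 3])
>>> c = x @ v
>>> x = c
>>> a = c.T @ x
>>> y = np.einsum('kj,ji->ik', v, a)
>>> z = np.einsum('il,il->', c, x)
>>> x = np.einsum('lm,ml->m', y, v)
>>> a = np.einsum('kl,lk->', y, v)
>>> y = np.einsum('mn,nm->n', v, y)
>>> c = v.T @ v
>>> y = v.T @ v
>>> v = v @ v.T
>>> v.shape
(5, 5)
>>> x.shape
(5,)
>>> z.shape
()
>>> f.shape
()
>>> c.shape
(29, 29)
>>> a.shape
()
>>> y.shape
(29, 29)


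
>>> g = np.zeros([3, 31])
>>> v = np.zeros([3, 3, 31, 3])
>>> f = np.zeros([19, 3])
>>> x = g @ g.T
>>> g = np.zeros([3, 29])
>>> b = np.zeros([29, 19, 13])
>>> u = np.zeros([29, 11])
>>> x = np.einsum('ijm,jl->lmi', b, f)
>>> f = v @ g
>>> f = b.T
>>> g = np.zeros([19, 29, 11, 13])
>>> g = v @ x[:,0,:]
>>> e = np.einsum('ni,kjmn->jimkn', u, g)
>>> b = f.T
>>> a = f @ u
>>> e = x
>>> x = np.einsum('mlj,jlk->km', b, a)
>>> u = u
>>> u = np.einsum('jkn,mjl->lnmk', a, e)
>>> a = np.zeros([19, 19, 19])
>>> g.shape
(3, 3, 31, 29)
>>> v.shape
(3, 3, 31, 3)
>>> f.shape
(13, 19, 29)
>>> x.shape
(11, 29)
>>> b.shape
(29, 19, 13)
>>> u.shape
(29, 11, 3, 19)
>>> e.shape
(3, 13, 29)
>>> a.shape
(19, 19, 19)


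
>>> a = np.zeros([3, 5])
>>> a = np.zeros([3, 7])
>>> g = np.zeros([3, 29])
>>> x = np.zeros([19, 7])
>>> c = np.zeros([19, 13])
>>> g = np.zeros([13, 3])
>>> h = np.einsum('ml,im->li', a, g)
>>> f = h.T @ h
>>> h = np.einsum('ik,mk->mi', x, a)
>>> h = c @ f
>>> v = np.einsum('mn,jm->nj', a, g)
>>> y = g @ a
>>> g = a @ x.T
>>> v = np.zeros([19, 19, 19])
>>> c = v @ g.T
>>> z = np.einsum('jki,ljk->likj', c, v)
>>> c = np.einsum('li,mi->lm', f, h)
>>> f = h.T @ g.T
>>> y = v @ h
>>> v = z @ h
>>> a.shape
(3, 7)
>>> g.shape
(3, 19)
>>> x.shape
(19, 7)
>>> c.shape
(13, 19)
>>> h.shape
(19, 13)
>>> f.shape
(13, 3)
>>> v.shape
(19, 3, 19, 13)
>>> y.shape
(19, 19, 13)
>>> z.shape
(19, 3, 19, 19)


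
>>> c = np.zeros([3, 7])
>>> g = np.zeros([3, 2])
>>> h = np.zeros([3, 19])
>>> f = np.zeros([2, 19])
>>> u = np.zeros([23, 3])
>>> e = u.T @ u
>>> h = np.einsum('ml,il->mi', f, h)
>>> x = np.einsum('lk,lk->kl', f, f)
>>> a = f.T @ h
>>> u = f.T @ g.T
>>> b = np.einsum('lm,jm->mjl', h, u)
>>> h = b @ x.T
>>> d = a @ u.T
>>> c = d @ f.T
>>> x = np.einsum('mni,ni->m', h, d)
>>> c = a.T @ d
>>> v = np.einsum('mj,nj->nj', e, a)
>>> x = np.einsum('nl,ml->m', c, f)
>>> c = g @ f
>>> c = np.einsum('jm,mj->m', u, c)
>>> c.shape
(3,)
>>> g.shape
(3, 2)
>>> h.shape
(3, 19, 19)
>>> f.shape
(2, 19)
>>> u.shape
(19, 3)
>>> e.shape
(3, 3)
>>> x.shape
(2,)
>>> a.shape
(19, 3)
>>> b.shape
(3, 19, 2)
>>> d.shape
(19, 19)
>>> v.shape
(19, 3)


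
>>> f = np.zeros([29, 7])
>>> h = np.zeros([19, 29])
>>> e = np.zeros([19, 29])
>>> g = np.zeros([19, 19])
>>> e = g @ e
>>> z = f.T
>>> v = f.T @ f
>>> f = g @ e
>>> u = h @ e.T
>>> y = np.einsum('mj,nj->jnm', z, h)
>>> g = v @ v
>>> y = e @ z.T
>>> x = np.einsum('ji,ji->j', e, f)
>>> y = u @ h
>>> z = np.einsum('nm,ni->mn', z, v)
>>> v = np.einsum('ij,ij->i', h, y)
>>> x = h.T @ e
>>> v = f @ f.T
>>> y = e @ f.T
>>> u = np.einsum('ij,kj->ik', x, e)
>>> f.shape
(19, 29)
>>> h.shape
(19, 29)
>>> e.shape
(19, 29)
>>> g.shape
(7, 7)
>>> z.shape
(29, 7)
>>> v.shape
(19, 19)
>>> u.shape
(29, 19)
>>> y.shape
(19, 19)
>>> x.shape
(29, 29)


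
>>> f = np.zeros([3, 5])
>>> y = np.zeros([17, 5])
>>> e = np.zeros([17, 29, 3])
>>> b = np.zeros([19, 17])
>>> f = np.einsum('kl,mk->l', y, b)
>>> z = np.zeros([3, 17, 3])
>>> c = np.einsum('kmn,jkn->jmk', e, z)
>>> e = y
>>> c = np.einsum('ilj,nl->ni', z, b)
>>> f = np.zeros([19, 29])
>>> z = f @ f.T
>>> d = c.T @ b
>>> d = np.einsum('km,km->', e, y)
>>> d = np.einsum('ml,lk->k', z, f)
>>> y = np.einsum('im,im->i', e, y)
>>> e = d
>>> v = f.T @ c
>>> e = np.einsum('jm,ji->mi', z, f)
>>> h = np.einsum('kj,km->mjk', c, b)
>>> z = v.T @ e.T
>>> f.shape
(19, 29)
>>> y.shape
(17,)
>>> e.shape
(19, 29)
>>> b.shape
(19, 17)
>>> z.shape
(3, 19)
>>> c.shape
(19, 3)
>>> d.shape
(29,)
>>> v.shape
(29, 3)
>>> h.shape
(17, 3, 19)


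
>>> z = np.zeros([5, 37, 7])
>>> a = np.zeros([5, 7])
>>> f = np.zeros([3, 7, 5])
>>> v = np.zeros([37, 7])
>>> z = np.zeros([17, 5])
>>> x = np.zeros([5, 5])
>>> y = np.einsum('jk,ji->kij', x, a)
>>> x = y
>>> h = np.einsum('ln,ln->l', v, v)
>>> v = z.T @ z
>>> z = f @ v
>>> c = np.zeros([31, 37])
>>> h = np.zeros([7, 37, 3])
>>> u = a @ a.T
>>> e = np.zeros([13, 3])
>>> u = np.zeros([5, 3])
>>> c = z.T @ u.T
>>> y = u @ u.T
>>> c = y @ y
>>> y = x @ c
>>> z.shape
(3, 7, 5)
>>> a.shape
(5, 7)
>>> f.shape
(3, 7, 5)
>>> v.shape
(5, 5)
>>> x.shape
(5, 7, 5)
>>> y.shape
(5, 7, 5)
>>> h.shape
(7, 37, 3)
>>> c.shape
(5, 5)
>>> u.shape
(5, 3)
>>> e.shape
(13, 3)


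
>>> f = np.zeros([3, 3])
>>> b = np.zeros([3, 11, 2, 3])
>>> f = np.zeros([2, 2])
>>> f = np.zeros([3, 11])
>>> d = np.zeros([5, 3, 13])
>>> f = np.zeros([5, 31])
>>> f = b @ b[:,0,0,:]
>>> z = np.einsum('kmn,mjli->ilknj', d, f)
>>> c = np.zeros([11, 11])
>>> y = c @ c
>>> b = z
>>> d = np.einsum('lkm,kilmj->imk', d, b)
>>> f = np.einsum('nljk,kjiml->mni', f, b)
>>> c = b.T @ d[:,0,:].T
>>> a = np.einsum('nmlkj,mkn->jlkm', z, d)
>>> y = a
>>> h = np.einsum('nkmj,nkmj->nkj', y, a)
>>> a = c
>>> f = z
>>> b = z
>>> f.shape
(3, 2, 5, 13, 11)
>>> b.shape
(3, 2, 5, 13, 11)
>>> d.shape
(2, 13, 3)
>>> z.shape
(3, 2, 5, 13, 11)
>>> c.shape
(11, 13, 5, 2, 2)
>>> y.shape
(11, 5, 13, 2)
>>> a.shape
(11, 13, 5, 2, 2)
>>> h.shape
(11, 5, 2)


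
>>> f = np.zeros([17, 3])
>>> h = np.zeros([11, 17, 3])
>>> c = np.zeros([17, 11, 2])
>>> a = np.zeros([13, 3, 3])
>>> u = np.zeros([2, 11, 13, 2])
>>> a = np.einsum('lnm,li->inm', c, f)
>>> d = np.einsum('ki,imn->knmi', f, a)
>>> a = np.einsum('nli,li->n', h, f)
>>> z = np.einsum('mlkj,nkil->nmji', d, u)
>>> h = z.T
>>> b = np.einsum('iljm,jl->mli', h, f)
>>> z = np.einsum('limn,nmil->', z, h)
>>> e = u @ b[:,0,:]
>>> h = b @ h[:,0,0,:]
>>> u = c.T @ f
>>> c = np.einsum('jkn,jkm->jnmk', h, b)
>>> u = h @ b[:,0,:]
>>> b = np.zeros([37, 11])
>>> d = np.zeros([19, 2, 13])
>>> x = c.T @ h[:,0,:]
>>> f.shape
(17, 3)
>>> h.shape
(2, 3, 2)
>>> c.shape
(2, 2, 13, 3)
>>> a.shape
(11,)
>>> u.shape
(2, 3, 13)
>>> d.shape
(19, 2, 13)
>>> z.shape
()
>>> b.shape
(37, 11)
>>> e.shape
(2, 11, 13, 13)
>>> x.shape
(3, 13, 2, 2)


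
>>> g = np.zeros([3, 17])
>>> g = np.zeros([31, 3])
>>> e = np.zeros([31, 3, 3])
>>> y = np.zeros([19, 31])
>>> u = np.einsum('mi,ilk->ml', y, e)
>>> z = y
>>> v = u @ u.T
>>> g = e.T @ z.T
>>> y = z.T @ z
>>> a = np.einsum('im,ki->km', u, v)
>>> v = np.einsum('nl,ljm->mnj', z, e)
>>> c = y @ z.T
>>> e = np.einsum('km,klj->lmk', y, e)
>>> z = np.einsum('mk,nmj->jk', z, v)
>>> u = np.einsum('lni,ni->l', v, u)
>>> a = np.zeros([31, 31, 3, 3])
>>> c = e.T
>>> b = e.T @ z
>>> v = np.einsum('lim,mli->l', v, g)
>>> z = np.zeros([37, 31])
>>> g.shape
(3, 3, 19)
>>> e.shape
(3, 31, 31)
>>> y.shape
(31, 31)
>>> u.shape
(3,)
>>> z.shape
(37, 31)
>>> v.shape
(3,)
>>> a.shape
(31, 31, 3, 3)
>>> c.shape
(31, 31, 3)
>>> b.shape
(31, 31, 31)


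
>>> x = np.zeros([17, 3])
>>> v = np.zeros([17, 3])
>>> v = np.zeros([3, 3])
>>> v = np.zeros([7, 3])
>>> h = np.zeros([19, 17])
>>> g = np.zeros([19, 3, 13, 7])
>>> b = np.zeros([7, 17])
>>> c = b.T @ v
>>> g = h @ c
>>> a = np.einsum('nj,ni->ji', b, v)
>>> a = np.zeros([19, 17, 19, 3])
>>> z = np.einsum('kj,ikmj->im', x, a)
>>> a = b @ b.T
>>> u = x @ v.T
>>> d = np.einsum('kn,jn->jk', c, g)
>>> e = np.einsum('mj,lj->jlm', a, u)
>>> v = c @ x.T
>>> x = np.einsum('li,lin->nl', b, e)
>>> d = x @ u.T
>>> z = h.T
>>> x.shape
(7, 7)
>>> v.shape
(17, 17)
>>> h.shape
(19, 17)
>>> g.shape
(19, 3)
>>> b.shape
(7, 17)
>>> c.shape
(17, 3)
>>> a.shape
(7, 7)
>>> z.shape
(17, 19)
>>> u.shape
(17, 7)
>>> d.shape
(7, 17)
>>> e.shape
(7, 17, 7)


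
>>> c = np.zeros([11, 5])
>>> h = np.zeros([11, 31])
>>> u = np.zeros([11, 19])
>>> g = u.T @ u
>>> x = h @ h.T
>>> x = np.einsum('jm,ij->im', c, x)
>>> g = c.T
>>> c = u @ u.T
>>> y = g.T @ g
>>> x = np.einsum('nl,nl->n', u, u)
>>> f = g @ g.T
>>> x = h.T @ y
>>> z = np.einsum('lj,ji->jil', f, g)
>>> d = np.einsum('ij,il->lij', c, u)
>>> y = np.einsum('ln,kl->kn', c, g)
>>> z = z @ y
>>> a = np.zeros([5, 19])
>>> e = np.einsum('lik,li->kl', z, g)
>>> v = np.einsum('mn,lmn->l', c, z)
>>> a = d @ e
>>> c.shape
(11, 11)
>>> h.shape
(11, 31)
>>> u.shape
(11, 19)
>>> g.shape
(5, 11)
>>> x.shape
(31, 11)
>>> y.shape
(5, 11)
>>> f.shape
(5, 5)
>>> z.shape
(5, 11, 11)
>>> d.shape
(19, 11, 11)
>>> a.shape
(19, 11, 5)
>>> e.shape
(11, 5)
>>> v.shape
(5,)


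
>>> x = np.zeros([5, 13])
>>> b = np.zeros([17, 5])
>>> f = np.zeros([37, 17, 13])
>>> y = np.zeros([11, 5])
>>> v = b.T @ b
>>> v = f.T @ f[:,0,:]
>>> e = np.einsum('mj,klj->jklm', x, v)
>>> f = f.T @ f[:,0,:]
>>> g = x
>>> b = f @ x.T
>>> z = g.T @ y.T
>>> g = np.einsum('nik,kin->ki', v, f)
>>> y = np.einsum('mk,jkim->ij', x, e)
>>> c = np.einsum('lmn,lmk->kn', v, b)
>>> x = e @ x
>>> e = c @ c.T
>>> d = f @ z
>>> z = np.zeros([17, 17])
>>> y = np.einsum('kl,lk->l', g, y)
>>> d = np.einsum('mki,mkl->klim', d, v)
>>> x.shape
(13, 13, 17, 13)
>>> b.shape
(13, 17, 5)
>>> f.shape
(13, 17, 13)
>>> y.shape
(17,)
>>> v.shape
(13, 17, 13)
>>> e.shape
(5, 5)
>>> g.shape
(13, 17)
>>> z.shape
(17, 17)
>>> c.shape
(5, 13)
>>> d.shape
(17, 13, 11, 13)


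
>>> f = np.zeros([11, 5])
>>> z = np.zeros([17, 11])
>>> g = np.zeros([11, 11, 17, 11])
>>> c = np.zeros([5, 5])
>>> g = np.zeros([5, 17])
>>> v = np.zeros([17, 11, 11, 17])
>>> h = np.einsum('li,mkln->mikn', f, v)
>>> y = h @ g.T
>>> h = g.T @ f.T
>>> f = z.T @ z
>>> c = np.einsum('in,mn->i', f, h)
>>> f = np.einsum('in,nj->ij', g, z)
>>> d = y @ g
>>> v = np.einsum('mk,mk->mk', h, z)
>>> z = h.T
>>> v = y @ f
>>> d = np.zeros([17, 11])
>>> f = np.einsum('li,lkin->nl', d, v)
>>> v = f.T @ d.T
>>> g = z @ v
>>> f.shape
(11, 17)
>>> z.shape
(11, 17)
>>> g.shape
(11, 17)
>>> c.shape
(11,)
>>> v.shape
(17, 17)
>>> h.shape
(17, 11)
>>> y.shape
(17, 5, 11, 5)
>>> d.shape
(17, 11)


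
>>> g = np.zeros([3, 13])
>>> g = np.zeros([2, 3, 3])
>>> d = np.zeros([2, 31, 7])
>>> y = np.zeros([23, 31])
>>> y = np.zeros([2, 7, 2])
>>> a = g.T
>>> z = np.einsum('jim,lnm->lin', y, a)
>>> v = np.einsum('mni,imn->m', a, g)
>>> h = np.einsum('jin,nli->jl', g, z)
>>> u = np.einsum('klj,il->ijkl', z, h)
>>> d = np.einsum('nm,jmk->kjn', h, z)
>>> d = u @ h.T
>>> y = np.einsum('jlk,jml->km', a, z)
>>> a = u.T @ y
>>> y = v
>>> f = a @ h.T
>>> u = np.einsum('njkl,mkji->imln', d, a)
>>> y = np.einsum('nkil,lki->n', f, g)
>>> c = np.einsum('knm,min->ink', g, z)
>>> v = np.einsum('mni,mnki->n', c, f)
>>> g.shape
(2, 3, 3)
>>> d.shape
(2, 3, 3, 2)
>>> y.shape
(7,)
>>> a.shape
(7, 3, 3, 7)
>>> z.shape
(3, 7, 3)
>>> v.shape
(3,)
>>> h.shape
(2, 7)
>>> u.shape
(7, 7, 2, 2)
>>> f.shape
(7, 3, 3, 2)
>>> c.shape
(7, 3, 2)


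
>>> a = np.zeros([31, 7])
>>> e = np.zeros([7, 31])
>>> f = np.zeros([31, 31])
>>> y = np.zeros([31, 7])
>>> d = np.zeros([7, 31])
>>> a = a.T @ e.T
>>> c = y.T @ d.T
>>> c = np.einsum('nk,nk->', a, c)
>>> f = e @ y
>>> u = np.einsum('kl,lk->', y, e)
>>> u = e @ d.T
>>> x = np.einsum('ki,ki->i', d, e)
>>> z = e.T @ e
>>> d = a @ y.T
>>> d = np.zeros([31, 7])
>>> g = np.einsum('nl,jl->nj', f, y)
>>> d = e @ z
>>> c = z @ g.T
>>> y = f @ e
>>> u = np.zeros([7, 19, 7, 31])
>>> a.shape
(7, 7)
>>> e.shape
(7, 31)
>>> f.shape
(7, 7)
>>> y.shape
(7, 31)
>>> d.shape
(7, 31)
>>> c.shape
(31, 7)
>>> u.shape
(7, 19, 7, 31)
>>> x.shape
(31,)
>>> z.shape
(31, 31)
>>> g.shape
(7, 31)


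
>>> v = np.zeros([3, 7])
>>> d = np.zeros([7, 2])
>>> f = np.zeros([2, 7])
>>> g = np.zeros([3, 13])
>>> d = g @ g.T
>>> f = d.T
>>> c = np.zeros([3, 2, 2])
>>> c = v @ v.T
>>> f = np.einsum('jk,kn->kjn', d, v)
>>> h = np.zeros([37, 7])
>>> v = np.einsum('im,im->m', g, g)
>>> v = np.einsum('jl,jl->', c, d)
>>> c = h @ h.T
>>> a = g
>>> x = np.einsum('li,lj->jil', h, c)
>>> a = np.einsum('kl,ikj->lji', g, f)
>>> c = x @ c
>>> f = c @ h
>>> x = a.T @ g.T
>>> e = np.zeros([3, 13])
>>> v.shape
()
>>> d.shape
(3, 3)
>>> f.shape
(37, 7, 7)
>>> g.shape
(3, 13)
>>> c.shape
(37, 7, 37)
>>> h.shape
(37, 7)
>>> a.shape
(13, 7, 3)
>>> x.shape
(3, 7, 3)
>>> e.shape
(3, 13)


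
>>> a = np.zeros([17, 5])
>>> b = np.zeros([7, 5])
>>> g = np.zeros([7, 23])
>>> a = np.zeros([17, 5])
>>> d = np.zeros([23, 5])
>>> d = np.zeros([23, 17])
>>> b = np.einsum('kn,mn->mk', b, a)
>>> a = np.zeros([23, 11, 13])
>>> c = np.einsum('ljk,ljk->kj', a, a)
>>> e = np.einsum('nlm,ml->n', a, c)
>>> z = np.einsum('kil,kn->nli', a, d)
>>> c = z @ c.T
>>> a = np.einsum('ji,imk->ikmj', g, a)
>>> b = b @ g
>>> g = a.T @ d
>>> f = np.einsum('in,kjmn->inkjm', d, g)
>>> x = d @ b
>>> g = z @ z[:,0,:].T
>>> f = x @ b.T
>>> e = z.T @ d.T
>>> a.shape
(23, 13, 11, 7)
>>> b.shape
(17, 23)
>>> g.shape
(17, 13, 17)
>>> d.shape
(23, 17)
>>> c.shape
(17, 13, 13)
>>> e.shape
(11, 13, 23)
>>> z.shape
(17, 13, 11)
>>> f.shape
(23, 17)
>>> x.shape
(23, 23)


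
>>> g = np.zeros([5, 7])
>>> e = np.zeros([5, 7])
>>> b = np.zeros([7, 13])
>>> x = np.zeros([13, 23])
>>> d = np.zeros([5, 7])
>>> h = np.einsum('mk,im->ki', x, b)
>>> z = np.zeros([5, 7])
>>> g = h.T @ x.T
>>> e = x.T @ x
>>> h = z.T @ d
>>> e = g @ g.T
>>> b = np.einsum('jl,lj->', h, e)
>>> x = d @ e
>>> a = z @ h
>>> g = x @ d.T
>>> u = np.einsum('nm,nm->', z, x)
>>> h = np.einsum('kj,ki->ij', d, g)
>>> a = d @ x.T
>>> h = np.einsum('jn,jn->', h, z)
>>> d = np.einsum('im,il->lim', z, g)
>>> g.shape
(5, 5)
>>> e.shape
(7, 7)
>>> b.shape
()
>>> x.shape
(5, 7)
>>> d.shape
(5, 5, 7)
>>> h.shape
()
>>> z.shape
(5, 7)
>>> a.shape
(5, 5)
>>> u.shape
()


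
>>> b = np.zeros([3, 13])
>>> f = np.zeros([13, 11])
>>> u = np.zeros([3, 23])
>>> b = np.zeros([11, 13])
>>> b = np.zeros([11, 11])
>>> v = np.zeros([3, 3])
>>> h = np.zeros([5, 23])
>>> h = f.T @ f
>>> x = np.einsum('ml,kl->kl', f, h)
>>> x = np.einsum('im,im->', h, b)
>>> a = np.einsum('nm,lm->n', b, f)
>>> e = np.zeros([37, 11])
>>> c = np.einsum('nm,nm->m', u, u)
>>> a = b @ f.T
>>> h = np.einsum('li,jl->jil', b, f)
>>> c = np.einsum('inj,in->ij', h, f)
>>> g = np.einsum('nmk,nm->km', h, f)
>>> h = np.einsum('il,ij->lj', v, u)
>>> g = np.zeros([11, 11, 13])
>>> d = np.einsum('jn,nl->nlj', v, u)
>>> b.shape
(11, 11)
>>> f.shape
(13, 11)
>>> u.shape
(3, 23)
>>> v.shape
(3, 3)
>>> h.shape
(3, 23)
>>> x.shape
()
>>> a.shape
(11, 13)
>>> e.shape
(37, 11)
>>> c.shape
(13, 11)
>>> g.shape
(11, 11, 13)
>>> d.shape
(3, 23, 3)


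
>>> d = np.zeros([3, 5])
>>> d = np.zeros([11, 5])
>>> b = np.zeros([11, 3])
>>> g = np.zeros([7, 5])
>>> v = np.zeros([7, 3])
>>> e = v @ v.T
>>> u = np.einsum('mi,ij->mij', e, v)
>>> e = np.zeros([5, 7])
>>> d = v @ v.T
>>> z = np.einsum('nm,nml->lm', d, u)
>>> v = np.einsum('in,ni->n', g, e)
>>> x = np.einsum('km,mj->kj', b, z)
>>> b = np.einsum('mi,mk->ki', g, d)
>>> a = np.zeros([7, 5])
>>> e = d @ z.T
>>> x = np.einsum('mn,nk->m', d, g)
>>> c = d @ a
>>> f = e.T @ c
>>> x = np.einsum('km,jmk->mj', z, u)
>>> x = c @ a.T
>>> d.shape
(7, 7)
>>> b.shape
(7, 5)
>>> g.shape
(7, 5)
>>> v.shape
(5,)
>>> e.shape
(7, 3)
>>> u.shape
(7, 7, 3)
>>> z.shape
(3, 7)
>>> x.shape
(7, 7)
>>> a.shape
(7, 5)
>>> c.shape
(7, 5)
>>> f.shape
(3, 5)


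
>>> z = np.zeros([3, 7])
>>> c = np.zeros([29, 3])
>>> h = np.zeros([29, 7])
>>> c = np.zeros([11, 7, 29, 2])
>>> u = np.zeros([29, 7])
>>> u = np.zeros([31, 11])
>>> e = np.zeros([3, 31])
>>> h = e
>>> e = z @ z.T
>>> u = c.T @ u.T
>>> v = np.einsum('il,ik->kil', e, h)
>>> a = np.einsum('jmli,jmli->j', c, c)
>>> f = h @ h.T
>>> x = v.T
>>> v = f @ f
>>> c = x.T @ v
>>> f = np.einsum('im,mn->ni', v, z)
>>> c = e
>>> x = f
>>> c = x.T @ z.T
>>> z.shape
(3, 7)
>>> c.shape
(3, 3)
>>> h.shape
(3, 31)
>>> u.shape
(2, 29, 7, 31)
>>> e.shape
(3, 3)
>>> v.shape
(3, 3)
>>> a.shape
(11,)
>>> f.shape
(7, 3)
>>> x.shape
(7, 3)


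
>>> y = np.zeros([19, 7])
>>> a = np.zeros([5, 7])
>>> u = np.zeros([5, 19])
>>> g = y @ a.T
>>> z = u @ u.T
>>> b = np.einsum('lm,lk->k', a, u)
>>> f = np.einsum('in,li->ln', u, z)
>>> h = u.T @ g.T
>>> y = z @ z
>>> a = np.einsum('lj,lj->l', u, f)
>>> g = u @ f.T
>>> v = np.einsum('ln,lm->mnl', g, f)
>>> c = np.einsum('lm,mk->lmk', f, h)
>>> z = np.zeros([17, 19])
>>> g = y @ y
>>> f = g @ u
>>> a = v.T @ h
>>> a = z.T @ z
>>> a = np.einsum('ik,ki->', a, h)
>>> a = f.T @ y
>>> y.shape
(5, 5)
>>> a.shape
(19, 5)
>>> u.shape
(5, 19)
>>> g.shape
(5, 5)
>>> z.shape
(17, 19)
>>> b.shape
(19,)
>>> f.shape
(5, 19)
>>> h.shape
(19, 19)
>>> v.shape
(19, 5, 5)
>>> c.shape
(5, 19, 19)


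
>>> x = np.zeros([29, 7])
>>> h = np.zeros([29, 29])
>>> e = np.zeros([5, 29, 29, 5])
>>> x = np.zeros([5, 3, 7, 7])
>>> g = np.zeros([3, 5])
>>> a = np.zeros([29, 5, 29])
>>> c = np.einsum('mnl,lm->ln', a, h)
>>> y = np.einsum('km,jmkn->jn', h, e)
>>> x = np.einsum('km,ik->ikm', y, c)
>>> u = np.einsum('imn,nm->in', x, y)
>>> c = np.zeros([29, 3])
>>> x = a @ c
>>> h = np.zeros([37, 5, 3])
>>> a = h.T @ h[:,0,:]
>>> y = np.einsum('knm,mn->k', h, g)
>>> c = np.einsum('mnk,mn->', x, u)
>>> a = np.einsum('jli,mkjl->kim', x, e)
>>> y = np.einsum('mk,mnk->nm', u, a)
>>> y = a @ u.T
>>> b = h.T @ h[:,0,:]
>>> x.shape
(29, 5, 3)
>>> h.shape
(37, 5, 3)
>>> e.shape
(5, 29, 29, 5)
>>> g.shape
(3, 5)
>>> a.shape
(29, 3, 5)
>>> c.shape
()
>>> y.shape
(29, 3, 29)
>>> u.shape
(29, 5)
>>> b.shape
(3, 5, 3)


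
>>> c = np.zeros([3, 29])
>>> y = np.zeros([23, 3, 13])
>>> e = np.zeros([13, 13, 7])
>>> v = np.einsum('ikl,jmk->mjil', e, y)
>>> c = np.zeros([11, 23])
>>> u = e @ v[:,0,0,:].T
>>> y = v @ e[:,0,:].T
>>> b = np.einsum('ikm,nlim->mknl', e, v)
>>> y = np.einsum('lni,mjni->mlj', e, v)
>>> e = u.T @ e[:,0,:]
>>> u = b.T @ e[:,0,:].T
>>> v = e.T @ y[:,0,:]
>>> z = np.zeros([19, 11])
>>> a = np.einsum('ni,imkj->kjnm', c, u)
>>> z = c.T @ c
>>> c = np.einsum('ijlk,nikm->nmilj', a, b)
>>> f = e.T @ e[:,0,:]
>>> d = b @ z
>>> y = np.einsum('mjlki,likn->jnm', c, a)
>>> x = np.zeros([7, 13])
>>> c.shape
(7, 23, 13, 11, 3)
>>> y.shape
(23, 3, 7)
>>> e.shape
(3, 13, 7)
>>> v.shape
(7, 13, 23)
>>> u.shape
(23, 3, 13, 3)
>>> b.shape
(7, 13, 3, 23)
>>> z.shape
(23, 23)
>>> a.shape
(13, 3, 11, 3)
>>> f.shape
(7, 13, 7)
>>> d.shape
(7, 13, 3, 23)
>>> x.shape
(7, 13)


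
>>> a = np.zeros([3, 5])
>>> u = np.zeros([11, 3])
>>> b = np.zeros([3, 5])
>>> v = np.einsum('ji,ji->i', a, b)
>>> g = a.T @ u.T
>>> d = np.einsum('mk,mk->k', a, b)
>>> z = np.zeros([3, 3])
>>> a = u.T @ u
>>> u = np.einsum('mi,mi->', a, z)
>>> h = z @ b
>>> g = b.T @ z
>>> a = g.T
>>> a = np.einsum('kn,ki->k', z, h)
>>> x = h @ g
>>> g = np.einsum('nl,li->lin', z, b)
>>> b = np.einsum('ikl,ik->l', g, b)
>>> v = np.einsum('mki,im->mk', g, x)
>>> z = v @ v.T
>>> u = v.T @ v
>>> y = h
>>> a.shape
(3,)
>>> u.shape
(5, 5)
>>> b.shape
(3,)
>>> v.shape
(3, 5)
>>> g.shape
(3, 5, 3)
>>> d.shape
(5,)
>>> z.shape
(3, 3)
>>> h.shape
(3, 5)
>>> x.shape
(3, 3)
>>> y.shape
(3, 5)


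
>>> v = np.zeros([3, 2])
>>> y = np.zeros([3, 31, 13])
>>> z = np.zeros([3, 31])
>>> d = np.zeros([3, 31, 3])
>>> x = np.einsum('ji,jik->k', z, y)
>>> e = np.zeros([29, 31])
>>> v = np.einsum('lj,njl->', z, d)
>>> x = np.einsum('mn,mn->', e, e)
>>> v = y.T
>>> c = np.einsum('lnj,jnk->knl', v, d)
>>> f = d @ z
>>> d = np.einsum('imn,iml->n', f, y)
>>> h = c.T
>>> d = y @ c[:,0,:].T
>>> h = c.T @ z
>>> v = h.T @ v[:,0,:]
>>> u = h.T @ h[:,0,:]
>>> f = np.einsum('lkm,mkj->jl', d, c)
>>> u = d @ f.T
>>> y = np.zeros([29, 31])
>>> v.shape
(31, 31, 3)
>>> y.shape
(29, 31)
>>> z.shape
(3, 31)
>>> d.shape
(3, 31, 3)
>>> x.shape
()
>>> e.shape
(29, 31)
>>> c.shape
(3, 31, 13)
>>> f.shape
(13, 3)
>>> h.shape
(13, 31, 31)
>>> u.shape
(3, 31, 13)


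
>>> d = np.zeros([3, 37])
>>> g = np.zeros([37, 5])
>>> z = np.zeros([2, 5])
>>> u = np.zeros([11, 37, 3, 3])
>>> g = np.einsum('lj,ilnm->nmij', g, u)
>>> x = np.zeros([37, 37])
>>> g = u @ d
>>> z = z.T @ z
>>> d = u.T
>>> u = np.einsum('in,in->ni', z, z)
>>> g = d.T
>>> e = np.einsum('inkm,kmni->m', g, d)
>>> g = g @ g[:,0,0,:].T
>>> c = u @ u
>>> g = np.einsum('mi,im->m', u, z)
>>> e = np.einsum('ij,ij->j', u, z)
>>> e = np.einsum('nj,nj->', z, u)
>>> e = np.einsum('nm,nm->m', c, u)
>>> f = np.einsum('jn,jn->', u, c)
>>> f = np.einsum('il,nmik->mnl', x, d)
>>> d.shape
(3, 3, 37, 11)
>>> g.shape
(5,)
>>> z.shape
(5, 5)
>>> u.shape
(5, 5)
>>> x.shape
(37, 37)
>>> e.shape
(5,)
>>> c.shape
(5, 5)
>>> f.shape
(3, 3, 37)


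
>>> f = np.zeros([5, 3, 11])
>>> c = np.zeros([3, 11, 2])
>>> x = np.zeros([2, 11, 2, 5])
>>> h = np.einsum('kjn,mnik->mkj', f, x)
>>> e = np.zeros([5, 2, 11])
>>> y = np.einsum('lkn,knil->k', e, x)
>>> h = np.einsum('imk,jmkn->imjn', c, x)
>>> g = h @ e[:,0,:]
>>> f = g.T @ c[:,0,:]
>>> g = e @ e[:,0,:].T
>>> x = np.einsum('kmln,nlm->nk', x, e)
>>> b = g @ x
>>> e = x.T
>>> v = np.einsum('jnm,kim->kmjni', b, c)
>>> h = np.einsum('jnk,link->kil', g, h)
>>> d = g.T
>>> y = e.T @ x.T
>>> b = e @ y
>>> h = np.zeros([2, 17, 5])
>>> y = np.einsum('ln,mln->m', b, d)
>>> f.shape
(11, 2, 11, 2)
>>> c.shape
(3, 11, 2)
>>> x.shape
(5, 2)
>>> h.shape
(2, 17, 5)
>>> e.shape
(2, 5)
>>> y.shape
(5,)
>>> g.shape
(5, 2, 5)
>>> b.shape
(2, 5)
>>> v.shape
(3, 2, 5, 2, 11)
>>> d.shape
(5, 2, 5)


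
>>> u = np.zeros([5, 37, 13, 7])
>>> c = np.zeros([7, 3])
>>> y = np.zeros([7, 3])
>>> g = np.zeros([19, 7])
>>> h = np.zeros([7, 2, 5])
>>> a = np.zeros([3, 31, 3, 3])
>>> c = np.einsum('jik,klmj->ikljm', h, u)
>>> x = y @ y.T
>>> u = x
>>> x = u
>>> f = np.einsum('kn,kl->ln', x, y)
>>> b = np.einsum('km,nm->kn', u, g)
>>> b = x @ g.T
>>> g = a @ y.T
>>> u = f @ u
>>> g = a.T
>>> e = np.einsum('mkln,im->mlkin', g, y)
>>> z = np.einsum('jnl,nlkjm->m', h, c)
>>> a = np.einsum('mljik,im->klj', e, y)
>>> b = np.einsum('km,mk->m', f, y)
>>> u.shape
(3, 7)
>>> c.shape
(2, 5, 37, 7, 13)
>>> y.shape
(7, 3)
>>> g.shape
(3, 3, 31, 3)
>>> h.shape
(7, 2, 5)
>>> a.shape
(3, 31, 3)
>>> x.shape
(7, 7)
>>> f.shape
(3, 7)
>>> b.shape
(7,)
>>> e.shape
(3, 31, 3, 7, 3)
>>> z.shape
(13,)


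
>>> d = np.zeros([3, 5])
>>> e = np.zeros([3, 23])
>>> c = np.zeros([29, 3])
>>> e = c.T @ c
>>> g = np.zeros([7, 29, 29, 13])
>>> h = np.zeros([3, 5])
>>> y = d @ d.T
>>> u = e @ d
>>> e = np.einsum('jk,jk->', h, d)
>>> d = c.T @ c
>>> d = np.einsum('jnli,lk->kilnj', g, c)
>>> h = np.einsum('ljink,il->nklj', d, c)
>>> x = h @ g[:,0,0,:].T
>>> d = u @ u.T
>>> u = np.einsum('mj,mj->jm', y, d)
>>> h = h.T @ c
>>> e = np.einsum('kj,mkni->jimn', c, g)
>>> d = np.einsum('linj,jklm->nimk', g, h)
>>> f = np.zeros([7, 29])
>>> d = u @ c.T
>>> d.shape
(3, 29)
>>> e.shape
(3, 13, 7, 29)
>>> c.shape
(29, 3)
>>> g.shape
(7, 29, 29, 13)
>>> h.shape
(13, 3, 7, 3)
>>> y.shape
(3, 3)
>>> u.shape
(3, 3)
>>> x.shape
(29, 7, 3, 7)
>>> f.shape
(7, 29)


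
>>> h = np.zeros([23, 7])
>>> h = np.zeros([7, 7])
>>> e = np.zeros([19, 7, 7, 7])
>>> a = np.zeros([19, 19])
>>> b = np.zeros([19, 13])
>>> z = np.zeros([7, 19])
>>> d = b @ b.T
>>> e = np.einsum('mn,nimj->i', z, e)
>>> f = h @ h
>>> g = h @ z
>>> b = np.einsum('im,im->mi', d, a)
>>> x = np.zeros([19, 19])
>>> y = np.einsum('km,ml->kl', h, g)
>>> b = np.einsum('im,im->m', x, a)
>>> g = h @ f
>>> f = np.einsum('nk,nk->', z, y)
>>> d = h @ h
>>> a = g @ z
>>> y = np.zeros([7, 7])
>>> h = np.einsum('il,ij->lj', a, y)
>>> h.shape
(19, 7)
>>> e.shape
(7,)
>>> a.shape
(7, 19)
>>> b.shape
(19,)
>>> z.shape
(7, 19)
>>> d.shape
(7, 7)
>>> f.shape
()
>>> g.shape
(7, 7)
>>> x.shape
(19, 19)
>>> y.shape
(7, 7)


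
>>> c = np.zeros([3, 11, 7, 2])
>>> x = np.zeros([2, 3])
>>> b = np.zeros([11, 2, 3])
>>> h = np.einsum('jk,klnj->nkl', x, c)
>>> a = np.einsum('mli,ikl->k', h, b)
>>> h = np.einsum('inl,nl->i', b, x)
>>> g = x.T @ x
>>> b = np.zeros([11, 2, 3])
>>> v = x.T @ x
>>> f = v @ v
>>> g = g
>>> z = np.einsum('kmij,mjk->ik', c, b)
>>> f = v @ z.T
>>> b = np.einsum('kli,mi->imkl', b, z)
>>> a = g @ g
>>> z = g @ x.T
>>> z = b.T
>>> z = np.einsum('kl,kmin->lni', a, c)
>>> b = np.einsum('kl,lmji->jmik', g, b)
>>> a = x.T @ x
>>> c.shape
(3, 11, 7, 2)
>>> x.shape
(2, 3)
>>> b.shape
(11, 7, 2, 3)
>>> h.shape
(11,)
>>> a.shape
(3, 3)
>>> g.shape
(3, 3)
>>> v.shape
(3, 3)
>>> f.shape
(3, 7)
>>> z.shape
(3, 2, 7)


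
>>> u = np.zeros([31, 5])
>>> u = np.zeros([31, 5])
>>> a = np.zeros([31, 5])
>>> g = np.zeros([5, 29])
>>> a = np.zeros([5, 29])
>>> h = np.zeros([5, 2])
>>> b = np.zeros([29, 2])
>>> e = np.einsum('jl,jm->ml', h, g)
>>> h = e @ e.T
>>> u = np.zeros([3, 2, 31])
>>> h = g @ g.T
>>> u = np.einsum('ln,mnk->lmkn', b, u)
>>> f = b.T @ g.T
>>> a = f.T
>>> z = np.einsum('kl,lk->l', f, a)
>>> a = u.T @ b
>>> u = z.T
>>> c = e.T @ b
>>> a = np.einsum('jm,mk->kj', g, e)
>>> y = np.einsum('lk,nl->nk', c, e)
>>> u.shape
(5,)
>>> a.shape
(2, 5)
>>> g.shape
(5, 29)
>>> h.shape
(5, 5)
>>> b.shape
(29, 2)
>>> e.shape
(29, 2)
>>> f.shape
(2, 5)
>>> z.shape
(5,)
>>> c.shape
(2, 2)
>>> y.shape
(29, 2)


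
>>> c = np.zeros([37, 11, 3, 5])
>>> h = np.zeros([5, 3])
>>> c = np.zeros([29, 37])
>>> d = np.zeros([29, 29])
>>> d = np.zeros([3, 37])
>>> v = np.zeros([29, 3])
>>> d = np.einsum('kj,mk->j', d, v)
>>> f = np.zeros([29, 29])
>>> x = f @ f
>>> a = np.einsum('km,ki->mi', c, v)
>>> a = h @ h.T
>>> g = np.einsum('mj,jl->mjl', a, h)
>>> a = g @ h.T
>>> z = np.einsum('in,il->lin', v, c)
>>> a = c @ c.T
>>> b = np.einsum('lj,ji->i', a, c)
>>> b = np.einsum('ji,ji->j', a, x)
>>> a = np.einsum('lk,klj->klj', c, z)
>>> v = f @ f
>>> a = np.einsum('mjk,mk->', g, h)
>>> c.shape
(29, 37)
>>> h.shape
(5, 3)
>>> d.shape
(37,)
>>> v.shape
(29, 29)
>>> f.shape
(29, 29)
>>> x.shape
(29, 29)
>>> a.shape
()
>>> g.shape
(5, 5, 3)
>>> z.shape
(37, 29, 3)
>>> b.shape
(29,)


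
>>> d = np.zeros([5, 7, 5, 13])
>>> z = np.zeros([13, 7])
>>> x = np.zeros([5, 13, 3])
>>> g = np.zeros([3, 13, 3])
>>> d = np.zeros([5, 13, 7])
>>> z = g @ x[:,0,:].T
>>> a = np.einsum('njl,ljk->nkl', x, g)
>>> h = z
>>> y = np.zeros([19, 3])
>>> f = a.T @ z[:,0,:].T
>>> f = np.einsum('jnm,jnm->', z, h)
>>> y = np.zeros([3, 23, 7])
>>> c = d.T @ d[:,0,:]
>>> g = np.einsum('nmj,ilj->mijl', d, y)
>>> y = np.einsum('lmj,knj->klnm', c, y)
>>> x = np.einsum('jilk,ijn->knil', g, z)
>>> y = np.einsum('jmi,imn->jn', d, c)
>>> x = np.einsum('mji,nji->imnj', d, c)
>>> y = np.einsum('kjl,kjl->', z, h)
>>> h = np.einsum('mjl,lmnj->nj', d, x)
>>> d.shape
(5, 13, 7)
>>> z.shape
(3, 13, 5)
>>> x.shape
(7, 5, 7, 13)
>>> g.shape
(13, 3, 7, 23)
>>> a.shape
(5, 3, 3)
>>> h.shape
(7, 13)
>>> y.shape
()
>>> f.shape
()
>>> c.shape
(7, 13, 7)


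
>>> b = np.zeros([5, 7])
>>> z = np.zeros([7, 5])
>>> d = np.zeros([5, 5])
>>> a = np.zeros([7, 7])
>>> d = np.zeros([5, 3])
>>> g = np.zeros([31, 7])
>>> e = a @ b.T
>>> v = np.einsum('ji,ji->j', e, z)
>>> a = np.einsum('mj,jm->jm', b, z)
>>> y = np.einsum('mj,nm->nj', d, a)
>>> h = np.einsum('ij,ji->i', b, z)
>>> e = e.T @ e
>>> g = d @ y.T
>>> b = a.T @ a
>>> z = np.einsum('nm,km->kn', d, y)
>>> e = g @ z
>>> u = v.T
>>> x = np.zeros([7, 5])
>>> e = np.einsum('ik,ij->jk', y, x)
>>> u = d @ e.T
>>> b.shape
(5, 5)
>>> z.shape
(7, 5)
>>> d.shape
(5, 3)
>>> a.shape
(7, 5)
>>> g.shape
(5, 7)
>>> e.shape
(5, 3)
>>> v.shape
(7,)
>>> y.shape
(7, 3)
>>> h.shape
(5,)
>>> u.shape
(5, 5)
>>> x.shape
(7, 5)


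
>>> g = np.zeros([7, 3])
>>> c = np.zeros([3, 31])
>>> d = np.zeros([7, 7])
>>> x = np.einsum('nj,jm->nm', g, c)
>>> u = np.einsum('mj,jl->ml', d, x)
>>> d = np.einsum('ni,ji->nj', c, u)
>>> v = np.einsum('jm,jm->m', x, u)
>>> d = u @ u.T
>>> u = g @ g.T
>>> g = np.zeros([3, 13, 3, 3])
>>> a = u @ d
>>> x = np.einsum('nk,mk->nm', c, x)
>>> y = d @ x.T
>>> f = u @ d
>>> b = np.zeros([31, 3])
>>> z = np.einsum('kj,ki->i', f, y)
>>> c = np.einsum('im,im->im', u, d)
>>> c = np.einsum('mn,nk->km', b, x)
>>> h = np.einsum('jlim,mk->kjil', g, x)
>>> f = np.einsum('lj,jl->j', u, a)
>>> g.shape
(3, 13, 3, 3)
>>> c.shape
(7, 31)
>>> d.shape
(7, 7)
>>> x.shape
(3, 7)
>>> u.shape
(7, 7)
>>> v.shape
(31,)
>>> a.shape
(7, 7)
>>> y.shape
(7, 3)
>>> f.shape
(7,)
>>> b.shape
(31, 3)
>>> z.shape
(3,)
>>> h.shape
(7, 3, 3, 13)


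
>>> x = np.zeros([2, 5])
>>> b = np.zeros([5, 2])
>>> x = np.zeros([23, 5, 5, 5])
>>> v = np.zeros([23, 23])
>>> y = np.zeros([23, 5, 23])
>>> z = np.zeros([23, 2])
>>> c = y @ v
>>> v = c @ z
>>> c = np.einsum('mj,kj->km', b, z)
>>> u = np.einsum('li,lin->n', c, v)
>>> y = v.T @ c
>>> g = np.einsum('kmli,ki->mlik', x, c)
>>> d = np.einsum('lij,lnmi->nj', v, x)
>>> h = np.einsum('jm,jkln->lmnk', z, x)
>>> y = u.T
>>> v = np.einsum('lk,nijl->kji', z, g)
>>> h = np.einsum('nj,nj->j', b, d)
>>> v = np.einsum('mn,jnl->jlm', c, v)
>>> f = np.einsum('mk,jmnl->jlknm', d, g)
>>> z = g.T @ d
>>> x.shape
(23, 5, 5, 5)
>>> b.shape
(5, 2)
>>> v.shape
(2, 5, 23)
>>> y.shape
(2,)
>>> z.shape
(23, 5, 5, 2)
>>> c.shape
(23, 5)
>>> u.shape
(2,)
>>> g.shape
(5, 5, 5, 23)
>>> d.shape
(5, 2)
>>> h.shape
(2,)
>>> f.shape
(5, 23, 2, 5, 5)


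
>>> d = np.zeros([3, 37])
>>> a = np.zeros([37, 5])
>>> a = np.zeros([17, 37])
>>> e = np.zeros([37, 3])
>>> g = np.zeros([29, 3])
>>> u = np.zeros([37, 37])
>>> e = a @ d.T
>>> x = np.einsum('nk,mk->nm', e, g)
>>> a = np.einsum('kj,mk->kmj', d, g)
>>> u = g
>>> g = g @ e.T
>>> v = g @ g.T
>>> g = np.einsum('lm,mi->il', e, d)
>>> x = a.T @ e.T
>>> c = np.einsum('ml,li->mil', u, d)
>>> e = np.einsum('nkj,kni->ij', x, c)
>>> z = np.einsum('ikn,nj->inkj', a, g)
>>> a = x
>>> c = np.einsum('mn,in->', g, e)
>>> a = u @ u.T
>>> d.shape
(3, 37)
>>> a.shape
(29, 29)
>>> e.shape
(3, 17)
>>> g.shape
(37, 17)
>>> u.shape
(29, 3)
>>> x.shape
(37, 29, 17)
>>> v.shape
(29, 29)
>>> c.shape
()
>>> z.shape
(3, 37, 29, 17)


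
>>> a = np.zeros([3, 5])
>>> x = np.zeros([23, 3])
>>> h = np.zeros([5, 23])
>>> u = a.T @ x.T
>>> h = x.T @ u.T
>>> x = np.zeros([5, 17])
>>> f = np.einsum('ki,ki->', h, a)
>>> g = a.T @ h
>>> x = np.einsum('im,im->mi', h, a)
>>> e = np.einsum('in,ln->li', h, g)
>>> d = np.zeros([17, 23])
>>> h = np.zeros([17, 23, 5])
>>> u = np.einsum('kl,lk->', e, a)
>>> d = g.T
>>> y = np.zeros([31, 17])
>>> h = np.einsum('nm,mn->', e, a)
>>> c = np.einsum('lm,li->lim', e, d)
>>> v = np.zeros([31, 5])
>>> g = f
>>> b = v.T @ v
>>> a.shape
(3, 5)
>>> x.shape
(5, 3)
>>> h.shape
()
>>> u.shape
()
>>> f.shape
()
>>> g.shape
()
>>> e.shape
(5, 3)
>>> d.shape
(5, 5)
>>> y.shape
(31, 17)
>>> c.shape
(5, 5, 3)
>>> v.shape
(31, 5)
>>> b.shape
(5, 5)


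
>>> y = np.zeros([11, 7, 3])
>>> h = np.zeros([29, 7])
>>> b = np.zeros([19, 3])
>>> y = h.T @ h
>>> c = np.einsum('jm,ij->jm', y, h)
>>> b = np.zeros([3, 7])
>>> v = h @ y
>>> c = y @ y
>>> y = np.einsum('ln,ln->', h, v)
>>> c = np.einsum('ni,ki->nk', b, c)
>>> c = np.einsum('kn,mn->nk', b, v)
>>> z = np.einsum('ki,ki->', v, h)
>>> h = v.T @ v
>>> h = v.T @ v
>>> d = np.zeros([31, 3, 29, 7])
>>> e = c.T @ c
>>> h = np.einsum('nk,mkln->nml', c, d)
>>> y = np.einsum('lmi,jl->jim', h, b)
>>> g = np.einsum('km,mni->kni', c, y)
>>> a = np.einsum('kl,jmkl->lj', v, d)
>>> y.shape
(3, 29, 31)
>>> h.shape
(7, 31, 29)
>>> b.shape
(3, 7)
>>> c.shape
(7, 3)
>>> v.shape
(29, 7)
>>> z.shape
()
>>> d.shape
(31, 3, 29, 7)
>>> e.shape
(3, 3)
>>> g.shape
(7, 29, 31)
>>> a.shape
(7, 31)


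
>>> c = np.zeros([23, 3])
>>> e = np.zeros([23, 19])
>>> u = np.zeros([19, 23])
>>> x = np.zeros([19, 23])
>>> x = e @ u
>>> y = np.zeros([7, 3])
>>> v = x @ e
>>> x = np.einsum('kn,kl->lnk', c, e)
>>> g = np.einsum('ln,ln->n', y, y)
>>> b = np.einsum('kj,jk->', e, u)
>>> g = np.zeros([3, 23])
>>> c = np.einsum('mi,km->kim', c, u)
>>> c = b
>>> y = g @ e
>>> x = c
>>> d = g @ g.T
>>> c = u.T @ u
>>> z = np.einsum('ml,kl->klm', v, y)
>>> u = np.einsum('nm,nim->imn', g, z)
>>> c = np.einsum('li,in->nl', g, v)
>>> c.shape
(19, 3)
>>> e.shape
(23, 19)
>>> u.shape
(19, 23, 3)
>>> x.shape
()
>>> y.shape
(3, 19)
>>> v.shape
(23, 19)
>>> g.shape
(3, 23)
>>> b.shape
()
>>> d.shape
(3, 3)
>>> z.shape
(3, 19, 23)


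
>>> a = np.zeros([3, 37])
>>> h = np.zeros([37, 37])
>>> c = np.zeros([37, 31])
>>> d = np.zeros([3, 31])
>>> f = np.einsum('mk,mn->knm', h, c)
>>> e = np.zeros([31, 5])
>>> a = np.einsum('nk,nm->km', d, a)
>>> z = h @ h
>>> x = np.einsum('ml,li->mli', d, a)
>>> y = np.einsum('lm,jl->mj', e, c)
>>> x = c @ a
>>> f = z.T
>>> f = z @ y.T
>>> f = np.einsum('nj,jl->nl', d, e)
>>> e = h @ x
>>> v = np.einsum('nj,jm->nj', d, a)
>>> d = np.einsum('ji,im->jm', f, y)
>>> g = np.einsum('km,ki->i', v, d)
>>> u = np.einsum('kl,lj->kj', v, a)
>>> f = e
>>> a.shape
(31, 37)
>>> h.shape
(37, 37)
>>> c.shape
(37, 31)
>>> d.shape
(3, 37)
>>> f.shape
(37, 37)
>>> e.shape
(37, 37)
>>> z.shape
(37, 37)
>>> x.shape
(37, 37)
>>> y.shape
(5, 37)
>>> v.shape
(3, 31)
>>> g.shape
(37,)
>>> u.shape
(3, 37)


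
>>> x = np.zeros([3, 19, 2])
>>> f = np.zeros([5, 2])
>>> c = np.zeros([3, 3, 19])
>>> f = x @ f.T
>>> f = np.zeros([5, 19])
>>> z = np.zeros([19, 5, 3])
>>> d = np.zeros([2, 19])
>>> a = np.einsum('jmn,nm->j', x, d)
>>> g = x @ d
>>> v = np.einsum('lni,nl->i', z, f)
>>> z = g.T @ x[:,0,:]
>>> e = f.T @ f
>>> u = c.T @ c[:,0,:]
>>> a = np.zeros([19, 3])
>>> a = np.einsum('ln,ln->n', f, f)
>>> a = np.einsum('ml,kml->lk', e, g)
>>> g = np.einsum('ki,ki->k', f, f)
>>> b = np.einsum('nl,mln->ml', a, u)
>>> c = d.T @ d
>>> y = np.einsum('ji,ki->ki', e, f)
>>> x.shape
(3, 19, 2)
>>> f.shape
(5, 19)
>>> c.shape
(19, 19)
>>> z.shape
(19, 19, 2)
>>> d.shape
(2, 19)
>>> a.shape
(19, 3)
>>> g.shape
(5,)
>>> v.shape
(3,)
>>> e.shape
(19, 19)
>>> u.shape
(19, 3, 19)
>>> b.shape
(19, 3)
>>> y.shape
(5, 19)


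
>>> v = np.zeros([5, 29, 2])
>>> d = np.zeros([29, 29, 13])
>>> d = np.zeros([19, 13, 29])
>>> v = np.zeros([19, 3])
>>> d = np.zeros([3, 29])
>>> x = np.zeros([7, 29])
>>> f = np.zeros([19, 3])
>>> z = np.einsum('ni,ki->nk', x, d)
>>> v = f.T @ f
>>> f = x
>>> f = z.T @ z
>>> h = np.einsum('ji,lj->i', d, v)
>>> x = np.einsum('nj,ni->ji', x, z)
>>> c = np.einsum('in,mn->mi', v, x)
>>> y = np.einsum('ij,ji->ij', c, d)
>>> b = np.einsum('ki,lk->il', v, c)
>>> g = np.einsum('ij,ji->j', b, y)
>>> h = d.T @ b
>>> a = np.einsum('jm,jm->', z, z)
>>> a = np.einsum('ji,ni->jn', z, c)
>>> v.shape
(3, 3)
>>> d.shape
(3, 29)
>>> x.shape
(29, 3)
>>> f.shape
(3, 3)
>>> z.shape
(7, 3)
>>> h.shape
(29, 29)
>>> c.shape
(29, 3)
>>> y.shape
(29, 3)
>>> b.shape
(3, 29)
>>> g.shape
(29,)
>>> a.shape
(7, 29)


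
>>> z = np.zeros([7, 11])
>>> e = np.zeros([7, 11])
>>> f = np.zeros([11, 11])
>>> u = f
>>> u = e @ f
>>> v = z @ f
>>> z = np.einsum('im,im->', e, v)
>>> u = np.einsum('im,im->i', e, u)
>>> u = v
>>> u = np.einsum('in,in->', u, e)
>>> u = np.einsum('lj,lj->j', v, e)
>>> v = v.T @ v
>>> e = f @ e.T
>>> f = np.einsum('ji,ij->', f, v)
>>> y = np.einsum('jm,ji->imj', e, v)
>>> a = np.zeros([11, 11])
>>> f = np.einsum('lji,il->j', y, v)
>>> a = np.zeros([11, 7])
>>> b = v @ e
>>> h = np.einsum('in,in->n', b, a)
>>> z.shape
()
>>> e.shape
(11, 7)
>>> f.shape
(7,)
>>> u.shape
(11,)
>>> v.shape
(11, 11)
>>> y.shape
(11, 7, 11)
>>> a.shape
(11, 7)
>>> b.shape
(11, 7)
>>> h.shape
(7,)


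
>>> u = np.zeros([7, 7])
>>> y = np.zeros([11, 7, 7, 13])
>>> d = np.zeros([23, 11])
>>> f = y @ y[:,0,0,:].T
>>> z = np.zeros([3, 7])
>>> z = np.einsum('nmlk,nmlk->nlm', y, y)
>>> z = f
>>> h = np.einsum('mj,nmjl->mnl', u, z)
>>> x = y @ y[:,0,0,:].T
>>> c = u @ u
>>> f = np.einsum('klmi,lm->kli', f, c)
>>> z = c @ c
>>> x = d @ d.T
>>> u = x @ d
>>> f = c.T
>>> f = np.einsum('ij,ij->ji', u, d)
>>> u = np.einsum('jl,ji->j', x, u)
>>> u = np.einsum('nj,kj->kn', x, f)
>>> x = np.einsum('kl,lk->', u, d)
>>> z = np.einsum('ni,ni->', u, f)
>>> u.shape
(11, 23)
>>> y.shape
(11, 7, 7, 13)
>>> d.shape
(23, 11)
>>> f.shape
(11, 23)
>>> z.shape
()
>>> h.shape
(7, 11, 11)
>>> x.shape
()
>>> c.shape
(7, 7)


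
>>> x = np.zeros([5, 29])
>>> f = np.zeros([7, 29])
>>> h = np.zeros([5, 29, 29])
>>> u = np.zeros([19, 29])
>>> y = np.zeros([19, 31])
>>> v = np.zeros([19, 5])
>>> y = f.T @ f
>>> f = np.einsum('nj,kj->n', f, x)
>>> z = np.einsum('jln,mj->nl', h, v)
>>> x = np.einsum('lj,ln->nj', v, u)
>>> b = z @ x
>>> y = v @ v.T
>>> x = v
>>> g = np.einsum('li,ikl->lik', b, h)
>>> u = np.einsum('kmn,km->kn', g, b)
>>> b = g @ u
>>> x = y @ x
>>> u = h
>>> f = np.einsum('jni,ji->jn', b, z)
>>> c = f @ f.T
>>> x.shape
(19, 5)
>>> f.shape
(29, 5)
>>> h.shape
(5, 29, 29)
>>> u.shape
(5, 29, 29)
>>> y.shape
(19, 19)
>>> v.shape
(19, 5)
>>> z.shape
(29, 29)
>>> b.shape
(29, 5, 29)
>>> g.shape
(29, 5, 29)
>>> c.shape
(29, 29)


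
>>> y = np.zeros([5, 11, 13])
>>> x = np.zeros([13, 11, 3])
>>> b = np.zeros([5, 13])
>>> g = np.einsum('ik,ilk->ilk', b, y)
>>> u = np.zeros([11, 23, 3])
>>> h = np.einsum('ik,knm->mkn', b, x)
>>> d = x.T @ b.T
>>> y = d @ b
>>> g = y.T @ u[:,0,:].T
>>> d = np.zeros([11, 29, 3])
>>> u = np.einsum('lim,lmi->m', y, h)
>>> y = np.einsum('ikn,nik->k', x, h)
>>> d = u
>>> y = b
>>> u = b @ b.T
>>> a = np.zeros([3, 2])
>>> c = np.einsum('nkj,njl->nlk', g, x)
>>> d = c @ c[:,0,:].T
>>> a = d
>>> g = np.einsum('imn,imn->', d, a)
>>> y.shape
(5, 13)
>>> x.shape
(13, 11, 3)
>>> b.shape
(5, 13)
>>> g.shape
()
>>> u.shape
(5, 5)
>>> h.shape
(3, 13, 11)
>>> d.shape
(13, 3, 13)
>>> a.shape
(13, 3, 13)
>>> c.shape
(13, 3, 11)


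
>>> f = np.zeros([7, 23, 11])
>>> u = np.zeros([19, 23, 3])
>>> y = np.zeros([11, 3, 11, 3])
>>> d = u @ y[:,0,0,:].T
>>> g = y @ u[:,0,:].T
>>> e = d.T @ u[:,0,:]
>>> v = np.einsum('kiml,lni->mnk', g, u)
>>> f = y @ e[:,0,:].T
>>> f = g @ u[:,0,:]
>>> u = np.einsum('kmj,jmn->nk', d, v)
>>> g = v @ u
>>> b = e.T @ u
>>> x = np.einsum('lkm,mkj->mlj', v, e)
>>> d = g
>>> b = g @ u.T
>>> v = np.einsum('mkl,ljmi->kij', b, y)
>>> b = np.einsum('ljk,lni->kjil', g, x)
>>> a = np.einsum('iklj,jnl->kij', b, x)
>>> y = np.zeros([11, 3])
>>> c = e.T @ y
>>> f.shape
(11, 3, 11, 3)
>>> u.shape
(11, 19)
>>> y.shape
(11, 3)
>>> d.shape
(11, 23, 19)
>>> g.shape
(11, 23, 19)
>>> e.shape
(11, 23, 3)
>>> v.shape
(23, 3, 3)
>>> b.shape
(19, 23, 3, 11)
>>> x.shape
(11, 11, 3)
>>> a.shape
(23, 19, 11)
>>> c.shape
(3, 23, 3)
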